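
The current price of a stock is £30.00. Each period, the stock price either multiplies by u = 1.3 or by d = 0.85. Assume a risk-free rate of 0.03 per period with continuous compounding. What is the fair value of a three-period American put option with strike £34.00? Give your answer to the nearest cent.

£5.71

Risk-neutral probability p = (e^0.03 − 0.85)/(1.3 − 0.85) = 0.1805/0.4500 = 0.4010
Terminal stock prices: S_uuu = 65.91, S_uud = 43.09, S_udd = 28.18, S_ddd = 18.42
Terminal payoffs (K − S): max(-31.91, 0) = 0, max(-9.095, 0) = 0, max(5.823, 0) = 5.823, max(15.58, 0) = 15.58
Node uu (S = 50.7): continuation = e^(−0.03)·[0.4010·0.0000 + 0.5990·0.0000] = 0.0000; exercise value = 0.0000 ≤ continuation, so V_uu = 0.0000
Node ud (S = 33.15): continuation = e^(−0.03)·[0.4010·0.0000 + 0.5990·5.8225] = 3.3845; exercise value = 0.8500 ≤ continuation, so V_ud = 3.3845
Node dd (S = 21.67): continuation = e^(−0.03)·[0.4010·5.8225 + 0.5990·15.5763] = 11.3201; exercise value = 12.3250 > continuation, so V_dd = 12.3250 (exercise)
Node u (S = 39): continuation = e^(−0.03)·[0.4010·0.0000 + 0.5990·3.3845] = 1.9674; exercise value = 0.0000 ≤ continuation, so V_u = 1.9674
Node d (S = 25.5): continuation = e^(−0.03)·[0.4010·3.3845 + 0.5990·12.3250] = 8.4815; exercise value = 8.5000 > continuation, so V_d = 8.5000 (exercise)
Node 0 (S = 30): continuation = e^(−0.03)·[0.4010·1.9674 + 0.5990·8.5000] = 5.7066; exercise value = 4.0000 ≤ continuation, so V_0 = 5.7066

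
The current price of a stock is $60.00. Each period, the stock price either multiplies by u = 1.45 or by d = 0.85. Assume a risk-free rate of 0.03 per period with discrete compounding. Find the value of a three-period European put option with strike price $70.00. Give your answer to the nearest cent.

$13.29

Risk-neutral probability p = (1 + 0.03 − 0.85)/(1.45 − 0.85) = 0.1800/0.6000 = 0.3000
Terminal stock prices: S_uuu = 182.9, S_uud = 107.2, S_udd = 62.86, S_ddd = 36.85
Terminal payoffs (K − S): max(-112.9, 0) = 0, max(-37.23, 0) = 0, max(7.143, 0) = 7.143, max(33.15, 0) = 33.15
Node uu (S = 126.2): V_uu = 1/1.03·[0.3000·0.0000 + 0.7000·0.0000] = 0.0000
Node ud (S = 73.95): V_ud = 1/1.03·[0.3000·0.0000 + 0.7000·7.1425] = 4.8541
Node dd (S = 43.35): V_dd = 1/1.03·[0.3000·7.1425 + 0.7000·33.1525] = 24.6112
Node u (S = 87): V_u = 1/1.03·[0.3000·0.0000 + 0.7000·4.8541] = 3.2989
Node d (S = 51): V_d = 1/1.03·[0.3000·4.8541 + 0.7000·24.6112] = 18.1399
Node 0 (S = 60): V_0 = 1/1.03·[0.3000·3.2989 + 0.7000·18.1399] = 13.2889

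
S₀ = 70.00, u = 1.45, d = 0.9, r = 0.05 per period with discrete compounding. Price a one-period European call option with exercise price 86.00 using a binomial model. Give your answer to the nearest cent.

4.03

Risk-neutral probability p = (1 + 0.05 − 0.9)/(1.45 − 0.9) = 0.1500/0.5500 = 0.2727
Terminal stock prices: S_u = 101.5, S_d = 63
Terminal payoffs (S − K): max(15.5, 0) = 15.5, max(-23, 0) = 0
Node 0 (S = 70): V_0 = 1/1.05·[0.2727·15.5000 + 0.7273·0.0000] = 4.0260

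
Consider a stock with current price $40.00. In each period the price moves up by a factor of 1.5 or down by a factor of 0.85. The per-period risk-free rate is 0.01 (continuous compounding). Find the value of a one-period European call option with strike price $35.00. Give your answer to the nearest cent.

Risk-neutral probability p = (e^0.01 − 0.85)/(1.5 − 0.85) = 0.1601/0.6500 = 0.2462
Terminal stock prices: S_u = 60, S_d = 34
Terminal payoffs (S − K): max(25, 0) = 25, max(-1, 0) = 0
Node 0 (S = 40): V_0 = e^(−0.01)·[0.2462·25.0000 + 0.7538·0.0000] = 6.0945

$6.09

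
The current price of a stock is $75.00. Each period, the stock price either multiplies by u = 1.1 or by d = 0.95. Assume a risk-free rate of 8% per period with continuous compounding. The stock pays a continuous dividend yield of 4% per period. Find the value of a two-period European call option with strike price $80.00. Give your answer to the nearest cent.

Per-period risk-free factor R = e^0.08 = 1.0833; dividend-adjusted growth = e^(0.08−0.04) = 1.0408.
Risk-neutral probability p = (1.0408 − 0.95)/(1.1 − 0.95) = 0.0908/0.1500 = 0.6054
Terminal stock prices: S_uu = 90.75, S_ud = 78.38, S_dd = 67.69
Terminal payoffs (S − K): max(10.75, 0) = 10.75, max(-1.625, 0) = 0, max(-12.31, 0) = 0
Node u (S = 82.5): V_u = e^(−0.08)·[0.6054·10.7500 + 0.3946·0.0000] = 6.0077
Node d (S = 71.25): V_d = e^(−0.08)·[0.6054·0.0000 + 0.3946·0.0000] = 0.0000
Node 0 (S = 75): V_0 = e^(−0.08)·[0.6054·6.0077 + 0.3946·0.0000] = 3.3575

$3.36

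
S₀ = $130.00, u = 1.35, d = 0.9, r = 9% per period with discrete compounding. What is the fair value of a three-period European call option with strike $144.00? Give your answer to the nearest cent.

$26.74

Risk-neutral probability p = (1 + 0.09 − 0.9)/(1.35 − 0.9) = 0.1900/0.4500 = 0.4222
Terminal stock prices: S_uuu = 319.8, S_uud = 213.2, S_udd = 142.2, S_ddd = 94.77
Terminal payoffs (S − K): max(175.8, 0) = 175.8, max(69.23, 0) = 69.23, max(-1.845, 0) = 0, max(-49.23, 0) = 0
Node uu (S = 236.9): V_uu = 1/1.09·[0.4222·175.8488 + 0.5778·69.2325] = 104.8149
Node ud (S = 158): V_ud = 1/1.09·[0.4222·69.2325 + 0.5778·0.0000] = 26.8179
Node dd (S = 105.3): V_dd = 1/1.09·[0.4222·0.0000 + 0.5778·0.0000] = 0.0000
Node u (S = 175.5): V_u = 1/1.09·[0.4222·104.8149 + 0.5778·26.8179] = 54.8165
Node d (S = 117): V_d = 1/1.09·[0.4222·26.8179 + 0.5778·0.0000] = 10.3882
Node 0 (S = 130): V_0 = 1/1.09·[0.4222·54.8165 + 0.5778·10.3882] = 26.7402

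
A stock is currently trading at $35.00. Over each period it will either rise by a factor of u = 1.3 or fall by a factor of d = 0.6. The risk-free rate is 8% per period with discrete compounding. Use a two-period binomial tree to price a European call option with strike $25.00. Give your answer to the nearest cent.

$14.62

Risk-neutral probability p = (1 + 0.08 − 0.6)/(1.3 − 0.6) = 0.4800/0.7000 = 0.6857
Terminal stock prices: S_uu = 59.15, S_ud = 27.3, S_dd = 12.6
Terminal payoffs (S − K): max(34.15, 0) = 34.15, max(2.3, 0) = 2.3, max(-12.4, 0) = 0
Node u (S = 45.5): V_u = 1/1.08·[0.6857·34.1500 + 0.3143·2.3000] = 22.3519
Node d (S = 21): V_d = 1/1.08·[0.6857·2.3000 + 0.3143·0.0000] = 1.4603
Node 0 (S = 35): V_0 = 1/1.08·[0.6857·22.3519 + 0.3143·1.4603] = 14.6166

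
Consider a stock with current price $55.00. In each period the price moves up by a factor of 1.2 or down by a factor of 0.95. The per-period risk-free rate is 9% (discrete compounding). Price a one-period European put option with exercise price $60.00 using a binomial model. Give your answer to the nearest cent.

Risk-neutral probability p = (1 + 0.09 − 0.95)/(1.2 − 0.95) = 0.1400/0.2500 = 0.5600
Terminal stock prices: S_u = 66, S_d = 52.25
Terminal payoffs (K − S): max(-6, 0) = 0, max(7.75, 0) = 7.75
Node 0 (S = 55): V_0 = 1/1.09·[0.5600·0.0000 + 0.4400·7.7500] = 3.1284

$3.13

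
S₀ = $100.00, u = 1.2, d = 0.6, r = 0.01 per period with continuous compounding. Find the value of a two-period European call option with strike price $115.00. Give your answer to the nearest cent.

Risk-neutral probability p = (e^0.01 − 0.6)/(1.2 − 0.6) = 0.4101/0.6000 = 0.6834
Terminal stock prices: S_uu = 144, S_ud = 72, S_dd = 36
Terminal payoffs (S − K): max(29, 0) = 29, max(-43, 0) = 0, max(-79, 0) = 0
Node u (S = 120): V_u = e^(−0.01)·[0.6834·29.0000 + 0.3166·0.0000] = 19.6219
Node d (S = 60): V_d = e^(−0.01)·[0.6834·0.0000 + 0.3166·0.0000] = 0.0000
Node 0 (S = 100): V_0 = e^(−0.01)·[0.6834·19.6219 + 0.3166·0.0000] = 13.2765

$13.28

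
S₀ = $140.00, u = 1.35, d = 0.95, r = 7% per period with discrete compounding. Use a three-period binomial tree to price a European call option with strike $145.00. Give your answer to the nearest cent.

Risk-neutral probability p = (1 + 0.07 − 0.95)/(1.35 − 0.95) = 0.1200/0.4000 = 0.3000
Terminal stock prices: S_uuu = 344.5, S_uud = 242.4, S_udd = 170.6, S_ddd = 120
Terminal payoffs (S − K): max(199.5, 0) = 199.5, max(97.39, 0) = 97.39, max(25.57, 0) = 25.57, max(-24.97, 0) = 0
Node uu (S = 255.2): V_uu = 1/1.07·[0.3000·199.4525 + 0.7000·97.3925] = 119.6360
Node ud (S = 179.5): V_ud = 1/1.07·[0.3000·97.3925 + 0.7000·25.5725] = 44.0360
Node dd (S = 126.3): V_dd = 1/1.07·[0.3000·25.5725 + 0.7000·0.0000] = 7.1699
Node u (S = 189): V_u = 1/1.07·[0.3000·119.6360 + 0.7000·44.0360] = 62.3514
Node d (S = 133): V_d = 1/1.07·[0.3000·44.0360 + 0.7000·7.1699] = 17.0371
Node 0 (S = 140): V_0 = 1/1.07·[0.3000·62.3514 + 0.7000·17.0371] = 28.6275

$28.63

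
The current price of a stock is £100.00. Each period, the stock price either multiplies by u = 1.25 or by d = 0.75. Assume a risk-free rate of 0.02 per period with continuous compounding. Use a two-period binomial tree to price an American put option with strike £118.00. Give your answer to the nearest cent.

£25.16

Risk-neutral probability p = (e^0.02 − 0.75)/(1.25 − 0.75) = 0.2702/0.5000 = 0.5404
Terminal stock prices: S_uu = 156.2, S_ud = 93.75, S_dd = 56.25
Terminal payoffs (K − S): max(-38.25, 0) = 0, max(24.25, 0) = 24.25, max(61.75, 0) = 61.75
Node u (S = 125): continuation = e^(−0.02)·[0.5404·0.0000 + 0.4596·24.2500] = 10.9245; exercise value = 0.0000 ≤ continuation, so V_u = 10.9245
Node d (S = 75): continuation = e^(−0.02)·[0.5404·24.2500 + 0.4596·61.7500] = 40.6634; exercise value = 43.0000 > continuation, so V_d = 43.0000 (exercise)
Node 0 (S = 100): continuation = e^(−0.02)·[0.5404·10.9245 + 0.4596·43.0000] = 25.1581; exercise value = 18.0000 ≤ continuation, so V_0 = 25.1581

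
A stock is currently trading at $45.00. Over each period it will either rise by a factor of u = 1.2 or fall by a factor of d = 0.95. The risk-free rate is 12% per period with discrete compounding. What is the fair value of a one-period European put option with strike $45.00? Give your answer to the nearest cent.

Risk-neutral probability p = (1 + 0.12 − 0.95)/(1.2 − 0.95) = 0.1700/0.2500 = 0.6800
Terminal stock prices: S_u = 54, S_d = 42.75
Terminal payoffs (K − S): max(-9, 0) = 0, max(2.25, 0) = 2.25
Node 0 (S = 45): V_0 = 1/1.12·[0.6800·0.0000 + 0.3200·2.2500] = 0.6429

$0.64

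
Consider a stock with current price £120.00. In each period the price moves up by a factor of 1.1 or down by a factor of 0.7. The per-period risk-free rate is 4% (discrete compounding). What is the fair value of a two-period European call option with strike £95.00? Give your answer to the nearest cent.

Risk-neutral probability p = (1 + 0.04 − 0.7)/(1.1 − 0.7) = 0.3400/0.4000 = 0.8500
Terminal stock prices: S_uu = 145.2, S_ud = 92.4, S_dd = 58.8
Terminal payoffs (S − K): max(50.2, 0) = 50.2, max(-2.6, 0) = 0, max(-36.2, 0) = 0
Node u (S = 132): V_u = 1/1.04·[0.8500·50.2000 + 0.1500·0.0000] = 41.0288
Node d (S = 84): V_d = 1/1.04·[0.8500·0.0000 + 0.1500·0.0000] = 0.0000
Node 0 (S = 120): V_0 = 1/1.04·[0.8500·41.0288 + 0.1500·0.0000] = 33.5332

£33.53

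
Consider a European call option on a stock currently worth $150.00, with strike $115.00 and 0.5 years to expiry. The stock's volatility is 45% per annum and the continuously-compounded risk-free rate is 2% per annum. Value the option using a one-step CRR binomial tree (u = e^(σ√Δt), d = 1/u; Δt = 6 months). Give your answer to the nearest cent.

CRR parameters: u = e^(σ√Δt) = e^(0.45·√0.5) = 1.3746, d = 1/u = 0.7275
Per-period rate: rΔt = 0.02·0.5 = 0.01, so R = e^0.01 = 1.0101
Risk-neutral probability p = (e^0.01 − 0.7275)/(1.3746 − 0.7275) = 0.2826/0.6472 = 0.4366
Terminal stock prices: S_u = 206.2, S_d = 109.1
Terminal payoffs (S − K): max(91.2, 0) = 91.2, max(-5.881, 0) = 0
Node 0 (S = 150): V_0 = e^(−0.01)·[0.4366·91.1973 + 0.5634·0.0000] = 39.4245

$39.42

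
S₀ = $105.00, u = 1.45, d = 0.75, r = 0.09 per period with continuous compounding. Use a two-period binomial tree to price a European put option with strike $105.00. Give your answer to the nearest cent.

Risk-neutral probability p = (e^0.09 − 0.75)/(1.45 − 0.75) = 0.3442/0.7000 = 0.4917
Terminal stock prices: S_uu = 220.8, S_ud = 114.2, S_dd = 59.06
Terminal payoffs (K − S): max(-115.8, 0) = 0, max(-9.188, 0) = 0, max(45.94, 0) = 45.94
Node u (S = 152.2): V_u = e^(−0.09)·[0.4917·0.0000 + 0.5083·0.0000] = 0.0000
Node d (S = 78.75): V_d = e^(−0.09)·[0.4917·0.0000 + 0.5083·45.9375] = 21.3413
Node 0 (S = 105): V_0 = e^(−0.09)·[0.4917·0.0000 + 0.5083·21.3413] = 9.9145

$9.91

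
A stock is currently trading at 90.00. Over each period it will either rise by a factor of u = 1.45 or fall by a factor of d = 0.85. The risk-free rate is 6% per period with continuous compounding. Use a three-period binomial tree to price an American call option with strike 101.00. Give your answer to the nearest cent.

Risk-neutral probability p = (e^0.06 − 0.85)/(1.45 − 0.85) = 0.2118/0.6000 = 0.3531
Terminal stock prices: S_uuu = 274.4, S_uud = 160.8, S_udd = 94.29, S_ddd = 55.27
Terminal payoffs (S − K): max(173.4, 0) = 173.4, max(59.84, 0) = 59.84, max(-6.714, 0) = 0, max(-45.73, 0) = 0
Node uu (S = 189.2): continuation = e^(−0.06)·[0.3531·173.3762 + 0.6469·59.8413] = 94.1068; exercise value = 88.2250 ≤ continuation, so V_uu = 94.1068
Node ud (S = 110.9): continuation = e^(−0.06)·[0.3531·59.8413 + 0.6469·0.0000] = 19.8972; exercise value = 9.9250 ≤ continuation, so V_ud = 19.8972
Node dd (S = 65.02): continuation = e^(−0.06)·[0.3531·0.0000 + 0.6469·0.0000] = 0.0000; exercise value = 0.0000 ≤ continuation, so V_dd = 0.0000
Node u (S = 130.5): continuation = e^(−0.06)·[0.3531·94.1068 + 0.6469·19.8972] = 43.4132; exercise value = 29.5000 ≤ continuation, so V_u = 43.4132
Node d (S = 76.5): continuation = e^(−0.06)·[0.3531·19.8972 + 0.6469·0.0000] = 6.6158; exercise value = 0.0000 ≤ continuation, so V_d = 6.6158
Node 0 (S = 90): continuation = e^(−0.06)·[0.3531·43.4132 + 0.6469·6.6158] = 18.4657; exercise value = 0.0000 ≤ continuation, so V_0 = 18.4657

18.47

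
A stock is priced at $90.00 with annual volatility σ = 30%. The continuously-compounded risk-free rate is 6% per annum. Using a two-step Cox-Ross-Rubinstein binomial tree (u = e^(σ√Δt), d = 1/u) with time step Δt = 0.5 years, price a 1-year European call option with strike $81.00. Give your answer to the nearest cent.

CRR parameters: u = e^(σ√Δt) = e^(0.3·√0.5) = 1.2363, d = 1/u = 0.8089
Per-period rate: rΔt = 0.06·0.5 = 0.03, so R = e^0.03 = 1.0305
Risk-neutral probability p = (e^0.03 − 0.8089)/(1.2363 − 0.8089) = 0.2216/0.4275 = 0.5184
Terminal stock prices: S_uu = 137.6, S_ud = 90, S_dd = 58.88
Terminal payoffs (S − K): max(56.56, 0) = 56.56, max(9, 0) = 9, max(-22.12, 0) = 0
Node u (S = 111.3): V_u = e^(−0.03)·[0.5184·56.5619 + 0.4816·9.0000] = 32.6619
Node d (S = 72.8): V_d = e^(−0.03)·[0.5184·9.0000 + 0.4816·0.0000] = 4.5278
Node 0 (S = 90): V_0 = e^(−0.03)·[0.5184·32.6619 + 0.4816·4.5278] = 18.5480

$18.55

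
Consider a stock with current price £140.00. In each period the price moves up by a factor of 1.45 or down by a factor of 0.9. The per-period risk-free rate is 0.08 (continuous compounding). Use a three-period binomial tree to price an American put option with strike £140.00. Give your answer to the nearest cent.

£10.08

Risk-neutral probability p = (e^0.08 − 0.9)/(1.45 − 0.9) = 0.1833/0.5500 = 0.3332
Terminal stock prices: S_uuu = 426.8, S_uud = 264.9, S_udd = 164.4, S_ddd = 102.1
Terminal payoffs (K − S): max(-286.8, 0) = 0, max(-124.9, 0) = 0, max(-24.43, 0) = 0, max(37.94, 0) = 37.94
Node uu (S = 294.4): continuation = e^(−0.08)·[0.3332·0.0000 + 0.6668·0.0000] = 0.0000; exercise value = 0.0000 ≤ continuation, so V_uu = 0.0000
Node ud (S = 182.7): continuation = e^(−0.08)·[0.3332·0.0000 + 0.6668·0.0000] = 0.0000; exercise value = 0.0000 ≤ continuation, so V_ud = 0.0000
Node dd (S = 113.4): continuation = e^(−0.08)·[0.3332·0.0000 + 0.6668·37.9400] = 23.3516; exercise value = 26.6000 > continuation, so V_dd = 26.6000 (exercise)
Node u (S = 203): continuation = e^(−0.08)·[0.3332·0.0000 + 0.6668·0.0000] = 0.0000; exercise value = 0.0000 ≤ continuation, so V_u = 0.0000
Node d (S = 126): continuation = e^(−0.08)·[0.3332·0.0000 + 0.6668·26.6000] = 16.3720; exercise value = 14.0000 ≤ continuation, so V_d = 16.3720
Node 0 (S = 140): continuation = e^(−0.08)·[0.3332·0.0000 + 0.6668·16.3720] = 10.0768; exercise value = 0.0000 ≤ continuation, so V_0 = 10.0768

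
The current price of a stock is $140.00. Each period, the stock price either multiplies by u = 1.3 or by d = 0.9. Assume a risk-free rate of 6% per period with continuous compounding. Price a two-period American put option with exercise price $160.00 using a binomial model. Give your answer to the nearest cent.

Risk-neutral probability p = (e^0.06 − 0.9)/(1.3 − 0.9) = 0.1618/0.4000 = 0.4046
Terminal stock prices: S_uu = 236.6, S_ud = 163.8, S_dd = 113.4
Terminal payoffs (K − S): max(-76.6, 0) = 0, max(-3.8, 0) = 0, max(46.6, 0) = 46.6
Node u (S = 182): continuation = e^(−0.06)·[0.4046·0.0000 + 0.5954·0.0000] = 0.0000; exercise value = 0.0000 ≤ continuation, so V_u = 0.0000
Node d (S = 126): continuation = e^(−0.06)·[0.4046·0.0000 + 0.5954·46.6000] = 26.1302; exercise value = 34.0000 > continuation, so V_d = 34.0000 (exercise)
Node 0 (S = 140): continuation = e^(−0.06)·[0.4046·0.0000 + 0.5954·34.0000] = 19.0650; exercise value = 20.0000 > continuation, so V_0 = 20.0000 (exercise)

$20.00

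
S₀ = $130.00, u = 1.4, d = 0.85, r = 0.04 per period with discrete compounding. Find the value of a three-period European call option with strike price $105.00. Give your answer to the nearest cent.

Risk-neutral probability p = (1 + 0.04 − 0.85)/(1.4 − 0.85) = 0.1900/0.5500 = 0.3455
Terminal stock prices: S_uuu = 356.7, S_uud = 216.6, S_udd = 131.5, S_ddd = 79.84
Terminal payoffs (S − K): max(251.7, 0) = 251.7, max(111.6, 0) = 111.6, max(26.49, 0) = 26.49, max(-25.16, 0) = 0
Node uu (S = 254.8): V_uu = 1/1.04·[0.3455·251.7200 + 0.6545·111.5800] = 153.8385
Node ud (S = 154.7): V_ud = 1/1.04·[0.3455·111.5800 + 0.6545·26.4950] = 53.7385
Node dd (S = 93.92): V_dd = 1/1.04·[0.3455·26.4950 + 0.6545·0.0000] = 8.8008
Node u (S = 182): V_u = 1/1.04·[0.3455·153.8385 + 0.6545·53.7385] = 84.9216
Node d (S = 110.5): V_d = 1/1.04·[0.3455·53.7385 + 0.6545·8.8008] = 23.3891
Node 0 (S = 130): V_0 = 1/1.04·[0.3455·84.9216 + 0.6545·23.3891] = 42.9287

$42.93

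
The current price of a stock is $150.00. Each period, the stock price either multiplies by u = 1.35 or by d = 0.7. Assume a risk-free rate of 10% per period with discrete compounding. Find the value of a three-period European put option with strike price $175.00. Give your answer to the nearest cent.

Risk-neutral probability p = (1 + 0.1 − 0.7)/(1.35 − 0.7) = 0.4000/0.6500 = 0.6154
Terminal stock prices: S_uuu = 369.1, S_uud = 191.4, S_udd = 99.22, S_ddd = 51.45
Terminal payoffs (K − S): max(-194.1, 0) = 0, max(-16.36, 0) = 0, max(75.78, 0) = 75.78, max(123.6, 0) = 123.6
Node uu (S = 273.4): V_uu = 1/1.1·[0.6154·0.0000 + 0.3846·0.0000] = 0.0000
Node ud (S = 141.8): V_ud = 1/1.1·[0.6154·0.0000 + 0.3846·75.7750] = 26.4948
Node dd (S = 73.5): V_dd = 1/1.1·[0.6154·75.7750 + 0.3846·123.5500] = 85.5909
Node u (S = 202.5): V_u = 1/1.1·[0.6154·0.0000 + 0.3846·26.4948] = 9.2639
Node d (S = 105): V_d = 1/1.1·[0.6154·26.4948 + 0.3846·85.5909] = 44.7491
Node 0 (S = 150): V_0 = 1/1.1·[0.6154·9.2639 + 0.3846·44.7491] = 20.8292

$20.83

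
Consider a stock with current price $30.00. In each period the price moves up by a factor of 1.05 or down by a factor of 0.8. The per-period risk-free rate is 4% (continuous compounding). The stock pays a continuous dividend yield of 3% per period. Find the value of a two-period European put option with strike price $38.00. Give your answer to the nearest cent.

Per-period risk-free factor R = e^0.04 = 1.0408; dividend-adjusted growth = e^(0.04−0.03) = 1.0101.
Risk-neutral probability p = (1.0101 − 0.8)/(1.05 − 0.8) = 0.2101/0.2500 = 0.8402
Terminal stock prices: S_uu = 33.08, S_ud = 25.2, S_dd = 19.2
Terminal payoffs (K − S): max(4.925, 0) = 4.925, max(12.8, 0) = 12.8, max(18.8, 0) = 18.8
Node u (S = 31.5): V_u = e^(−0.04)·[0.8402·4.9250 + 0.1598·12.8000] = 5.9410
Node d (S = 24): V_d = e^(−0.04)·[0.8402·12.8000 + 0.1598·18.8000] = 13.2193
Node 0 (S = 30): V_0 = e^(−0.04)·[0.8402·5.9410 + 0.1598·13.2193] = 6.8255

$6.83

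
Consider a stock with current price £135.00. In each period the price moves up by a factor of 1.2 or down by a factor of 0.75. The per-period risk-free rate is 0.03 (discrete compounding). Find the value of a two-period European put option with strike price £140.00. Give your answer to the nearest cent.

£16.82

Risk-neutral probability p = (1 + 0.03 − 0.75)/(1.2 − 0.75) = 0.2800/0.4500 = 0.6222
Terminal stock prices: S_uu = 194.4, S_ud = 121.5, S_dd = 75.94
Terminal payoffs (K − S): max(-54.4, 0) = 0, max(18.5, 0) = 18.5, max(64.06, 0) = 64.06
Node u (S = 162): V_u = 1/1.03·[0.6222·0.0000 + 0.3778·18.5000] = 6.7853
Node d (S = 101.2): V_d = 1/1.03·[0.6222·18.5000 + 0.3778·64.0625] = 34.6723
Node 0 (S = 135): V_0 = 1/1.03·[0.6222·6.7853 + 0.3778·34.6723] = 16.8159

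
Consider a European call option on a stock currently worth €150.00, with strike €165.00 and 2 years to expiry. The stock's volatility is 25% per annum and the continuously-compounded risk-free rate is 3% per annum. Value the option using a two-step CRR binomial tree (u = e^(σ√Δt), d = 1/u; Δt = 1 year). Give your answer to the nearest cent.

CRR parameters: u = e^(σ√Δt) = e^(0.25·√1) = 1.2840, d = 1/u = 0.7788
Per-period rate: rΔt = 0.03·1 = 0.03, so R = e^0.03 = 1.0305
Risk-neutral probability p = (e^0.03 − 0.7788)/(1.2840 − 0.7788) = 0.2517/0.5052 = 0.4981
Terminal stock prices: S_uu = 247.3, S_ud = 150, S_dd = 90.98
Terminal payoffs (S − K): max(82.31, 0) = 82.31, max(-15, 0) = 0, max(-74.02, 0) = 0
Node u (S = 192.6): V_u = e^(−0.03)·[0.4981·82.3082 + 0.5019·0.0000] = 39.7863
Node d (S = 116.8): V_d = e^(−0.03)·[0.4981·0.0000 + 0.5019·0.0000] = 0.0000
Node 0 (S = 150): V_0 = e^(−0.03)·[0.4981·39.7863 + 0.5019·0.0000] = 19.2319

€19.23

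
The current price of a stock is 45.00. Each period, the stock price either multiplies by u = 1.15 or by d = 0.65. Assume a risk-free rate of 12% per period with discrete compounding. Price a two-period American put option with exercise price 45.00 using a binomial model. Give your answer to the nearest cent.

1.35

Risk-neutral probability p = (1 + 0.12 − 0.65)/(1.15 − 0.65) = 0.4700/0.5000 = 0.9400
Terminal stock prices: S_uu = 59.51, S_ud = 33.64, S_dd = 19.01
Terminal payoffs (K − S): max(-14.51, 0) = 0, max(11.36, 0) = 11.36, max(25.99, 0) = 25.99
Node u (S = 51.75): continuation = 1/1.12·[0.9400·0.0000 + 0.0600·11.3625] = 0.6087; exercise value = 0.0000 ≤ continuation, so V_u = 0.6087
Node d (S = 29.25): continuation = 1/1.12·[0.9400·11.3625 + 0.0600·25.9875] = 10.9286; exercise value = 15.7500 > continuation, so V_d = 15.7500 (exercise)
Node 0 (S = 45): continuation = 1/1.12·[0.9400·0.6087 + 0.0600·15.7500] = 1.3546; exercise value = 0.0000 ≤ continuation, so V_0 = 1.3546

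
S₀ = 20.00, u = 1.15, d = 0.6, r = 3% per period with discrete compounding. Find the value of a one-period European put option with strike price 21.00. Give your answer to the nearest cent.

1.91

Risk-neutral probability p = (1 + 0.03 − 0.6)/(1.15 − 0.6) = 0.4300/0.5500 = 0.7818
Terminal stock prices: S_u = 23, S_d = 12
Terminal payoffs (K − S): max(-2, 0) = 0, max(9, 0) = 9
Node 0 (S = 20): V_0 = 1/1.03·[0.7818·0.0000 + 0.2182·9.0000] = 1.9064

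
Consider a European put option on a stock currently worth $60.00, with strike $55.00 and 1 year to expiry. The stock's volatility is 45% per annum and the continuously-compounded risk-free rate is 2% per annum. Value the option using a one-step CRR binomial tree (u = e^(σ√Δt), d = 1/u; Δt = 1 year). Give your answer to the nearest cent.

$9.66

CRR parameters: u = e^(σ√Δt) = e^(0.45·√1) = 1.5683, d = 1/u = 0.6376
Per-period rate: rΔt = 0.02·1 = 0.02, so R = e^0.02 = 1.0202
Risk-neutral probability p = (e^0.02 − 0.6376)/(1.5683 − 0.6376) = 0.3826/0.9307 = 0.4111
Terminal stock prices: S_u = 94.1, S_d = 38.26
Terminal payoffs (K − S): max(-39.1, 0) = 0, max(16.74, 0) = 16.74
Node 0 (S = 60): V_0 = e^(−0.02)·[0.4111·0.0000 + 0.5889·16.7423] = 9.6649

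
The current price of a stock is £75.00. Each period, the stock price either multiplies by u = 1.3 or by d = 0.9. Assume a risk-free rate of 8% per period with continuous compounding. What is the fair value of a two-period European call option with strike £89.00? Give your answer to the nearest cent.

£6.75

Risk-neutral probability p = (e^0.08 − 0.9)/(1.3 − 0.9) = 0.1833/0.4000 = 0.4582
Terminal stock prices: S_uu = 126.8, S_ud = 87.75, S_dd = 60.75
Terminal payoffs (S − K): max(37.75, 0) = 37.75, max(-1.25, 0) = 0, max(-28.25, 0) = 0
Node u (S = 97.5): V_u = e^(−0.08)·[0.4582·37.7500 + 0.5418·0.0000] = 15.9678
Node d (S = 67.5): V_d = e^(−0.08)·[0.4582·0.0000 + 0.5418·0.0000] = 0.0000
Node 0 (S = 75): V_0 = e^(−0.08)·[0.4582·15.9678 + 0.5418·0.0000] = 6.7542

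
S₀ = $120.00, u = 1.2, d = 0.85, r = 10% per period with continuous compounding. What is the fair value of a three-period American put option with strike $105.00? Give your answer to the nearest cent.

Risk-neutral probability p = (e^0.1 − 0.85)/(1.2 − 0.85) = 0.2552/0.3500 = 0.7291
Terminal stock prices: S_uuu = 207.4, S_uud = 146.9, S_udd = 104, S_ddd = 73.69
Terminal payoffs (K − S): max(-102.4, 0) = 0, max(-41.88, 0) = 0, max(0.96, 0) = 0.96, max(31.31, 0) = 31.31
Node uu (S = 172.8): continuation = e^(−0.1)·[0.7291·0.0000 + 0.2709·0.0000] = 0.0000; exercise value = 0.0000 ≤ continuation, so V_uu = 0.0000
Node ud (S = 122.4): continuation = e^(−0.1)·[0.7291·0.0000 + 0.2709·0.9600] = 0.2354; exercise value = 0.0000 ≤ continuation, so V_ud = 0.2354
Node dd (S = 86.7): continuation = e^(−0.1)·[0.7291·0.9600 + 0.2709·31.3050] = 8.3079; exercise value = 18.3000 > continuation, so V_dd = 18.3000 (exercise)
Node u (S = 144): continuation = e^(−0.1)·[0.7291·0.0000 + 0.2709·0.2354] = 0.0577; exercise value = 0.0000 ≤ continuation, so V_u = 0.0577
Node d (S = 102): continuation = e^(−0.1)·[0.7291·0.2354 + 0.2709·18.3000] = 4.6416; exercise value = 3.0000 ≤ continuation, so V_d = 4.6416
Node 0 (S = 120): continuation = e^(−0.1)·[0.7291·0.0577 + 0.2709·4.6416] = 1.1760; exercise value = 0.0000 ≤ continuation, so V_0 = 1.1760

$1.18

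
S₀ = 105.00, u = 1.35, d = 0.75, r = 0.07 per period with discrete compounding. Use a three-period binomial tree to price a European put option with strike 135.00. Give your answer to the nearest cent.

23.24

Risk-neutral probability p = (1 + 0.07 − 0.75)/(1.35 − 0.75) = 0.3200/0.6000 = 0.5333
Terminal stock prices: S_uuu = 258.3, S_uud = 143.5, S_udd = 79.73, S_ddd = 44.3
Terminal payoffs (K − S): max(-123.3, 0) = 0, max(-8.522, 0) = 0, max(55.27, 0) = 55.27, max(90.7, 0) = 90.7
Node uu (S = 191.4): V_uu = 1/1.07·[0.5333·0.0000 + 0.4667·0.0000] = 0.0000
Node ud (S = 106.3): V_ud = 1/1.07·[0.5333·0.0000 + 0.4667·55.2656] = 24.1034
Node dd (S = 59.06): V_dd = 1/1.07·[0.5333·55.2656 + 0.4667·90.7031] = 67.1057
Node u (S = 141.8): V_u = 1/1.07·[0.5333·0.0000 + 0.4667·24.1034] = 10.5124
Node d (S = 78.75): V_d = 1/1.07·[0.5333·24.1034 + 0.4667·67.1057] = 41.2814
Node 0 (S = 105): V_0 = 1/1.07·[0.5333·10.5124 + 0.4667·41.2814] = 23.2442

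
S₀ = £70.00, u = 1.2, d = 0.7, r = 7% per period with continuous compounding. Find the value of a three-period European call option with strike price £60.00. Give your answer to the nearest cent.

Risk-neutral probability p = (e^0.07 − 0.7)/(1.2 − 0.7) = 0.3725/0.5000 = 0.7450
Terminal stock prices: S_uuu = 121, S_uud = 70.56, S_udd = 41.16, S_ddd = 24.01
Terminal payoffs (S − K): max(60.96, 0) = 60.96, max(10.56, 0) = 10.56, max(-18.84, 0) = 0, max(-35.99, 0) = 0
Node uu (S = 100.8): V_uu = e^(−0.07)·[0.7450·60.9600 + 0.2550·10.5600] = 44.8564
Node ud (S = 58.8): V_ud = e^(−0.07)·[0.7450·10.5600 + 0.2550·0.0000] = 7.3355
Node dd (S = 34.3): V_dd = e^(−0.07)·[0.7450·0.0000 + 0.2550·0.0000] = 0.0000
Node u (S = 84): V_u = e^(−0.07)·[0.7450·44.8564 + 0.2550·7.3355] = 32.9034
Node d (S = 49): V_d = e^(−0.07)·[0.7450·7.3355 + 0.2550·0.0000] = 5.0956
Node 0 (S = 70): V_0 = e^(−0.07)·[0.7450·32.9034 + 0.2550·5.0956] = 24.0678

£24.07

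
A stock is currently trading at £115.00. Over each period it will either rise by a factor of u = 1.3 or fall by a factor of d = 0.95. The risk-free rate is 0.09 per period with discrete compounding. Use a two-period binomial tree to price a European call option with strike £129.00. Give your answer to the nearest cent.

£14.06

Risk-neutral probability p = (1 + 0.09 − 0.95)/(1.3 − 0.95) = 0.1400/0.3500 = 0.4000
Terminal stock prices: S_uu = 194.4, S_ud = 142, S_dd = 103.8
Terminal payoffs (S − K): max(65.35, 0) = 65.35, max(13.03, 0) = 13.03, max(-25.21, 0) = 0
Node u (S = 149.5): V_u = 1/1.09·[0.4000·65.3500 + 0.6000·13.0250] = 31.1514
Node d (S = 109.2): V_d = 1/1.09·[0.4000·13.0250 + 0.6000·0.0000] = 4.7798
Node 0 (S = 115): V_0 = 1/1.09·[0.4000·31.1514 + 0.6000·4.7798] = 14.0628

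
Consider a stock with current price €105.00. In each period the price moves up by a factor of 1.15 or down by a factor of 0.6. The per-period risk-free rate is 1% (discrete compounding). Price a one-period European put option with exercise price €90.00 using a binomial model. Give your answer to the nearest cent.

€6.80

Risk-neutral probability p = (1 + 0.01 − 0.6)/(1.15 − 0.6) = 0.4100/0.5500 = 0.7455
Terminal stock prices: S_u = 120.7, S_d = 63
Terminal payoffs (K − S): max(-30.75, 0) = 0, max(27, 0) = 27
Node 0 (S = 105): V_0 = 1/1.01·[0.7455·0.0000 + 0.2545·27.0000] = 6.8047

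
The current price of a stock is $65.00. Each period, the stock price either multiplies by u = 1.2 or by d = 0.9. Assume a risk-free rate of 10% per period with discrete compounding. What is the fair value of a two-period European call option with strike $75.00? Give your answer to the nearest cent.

$6.83

Risk-neutral probability p = (1 + 0.1 − 0.9)/(1.2 − 0.9) = 0.2000/0.3000 = 0.6667
Terminal stock prices: S_uu = 93.6, S_ud = 70.2, S_dd = 52.65
Terminal payoffs (S − K): max(18.6, 0) = 18.6, max(-4.8, 0) = 0, max(-22.35, 0) = 0
Node u (S = 78): V_u = 1/1.1·[0.6667·18.6000 + 0.3333·0.0000] = 11.2727
Node d (S = 58.5): V_d = 1/1.1·[0.6667·0.0000 + 0.3333·0.0000] = 0.0000
Node 0 (S = 65): V_0 = 1/1.1·[0.6667·11.2727 + 0.3333·0.0000] = 6.8320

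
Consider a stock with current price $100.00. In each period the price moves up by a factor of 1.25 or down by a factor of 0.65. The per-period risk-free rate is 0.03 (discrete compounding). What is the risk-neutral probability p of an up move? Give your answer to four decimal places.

p = 0.6333

Risk-neutral probability p = (1 + 0.03 − 0.65)/(1.25 − 0.65) = 0.3800/0.6000 = 0.6333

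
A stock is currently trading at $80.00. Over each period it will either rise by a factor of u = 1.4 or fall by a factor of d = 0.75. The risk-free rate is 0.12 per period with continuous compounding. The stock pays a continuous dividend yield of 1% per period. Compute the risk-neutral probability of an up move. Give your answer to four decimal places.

p = 0.5635

Per-period risk-free factor R = e^0.12 = 1.1275; dividend-adjusted growth = e^(0.12−0.01) = 1.1163.
Risk-neutral probability p = (1.1163 − 0.75)/(1.4 − 0.75) = 0.3663/0.6500 = 0.5635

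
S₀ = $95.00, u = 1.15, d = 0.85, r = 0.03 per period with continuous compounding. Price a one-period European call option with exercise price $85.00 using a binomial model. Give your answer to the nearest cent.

$14.16

Risk-neutral probability p = (e^0.03 − 0.85)/(1.15 − 0.85) = 0.1805/0.3000 = 0.6015
Terminal stock prices: S_u = 109.2, S_d = 80.75
Terminal payoffs (S − K): max(24.25, 0) = 24.25, max(-4.25, 0) = 0
Node 0 (S = 95): V_0 = e^(−0.03)·[0.6015·24.2500 + 0.3985·0.0000] = 14.1556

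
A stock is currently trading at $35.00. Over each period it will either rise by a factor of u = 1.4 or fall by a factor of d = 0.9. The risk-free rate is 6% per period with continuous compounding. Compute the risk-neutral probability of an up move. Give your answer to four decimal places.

p = 0.3237

Risk-neutral probability p = (e^0.06 − 0.9)/(1.4 − 0.9) = 0.1618/0.5000 = 0.3237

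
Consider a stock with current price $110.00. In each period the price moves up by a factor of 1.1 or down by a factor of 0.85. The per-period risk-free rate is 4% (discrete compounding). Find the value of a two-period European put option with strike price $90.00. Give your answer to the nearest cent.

Risk-neutral probability p = (1 + 0.04 − 0.85)/(1.1 − 0.85) = 0.1900/0.2500 = 0.7600
Terminal stock prices: S_uu = 133.1, S_ud = 102.9, S_dd = 79.47
Terminal payoffs (K − S): max(-43.1, 0) = 0, max(-12.85, 0) = 0, max(10.53, 0) = 10.53
Node u (S = 121): V_u = 1/1.04·[0.7600·0.0000 + 0.2400·0.0000] = 0.0000
Node d (S = 93.5): V_d = 1/1.04·[0.7600·0.0000 + 0.2400·10.5250] = 2.4288
Node 0 (S = 110): V_0 = 1/1.04·[0.7600·0.0000 + 0.2400·2.4288] = 0.5605

$0.56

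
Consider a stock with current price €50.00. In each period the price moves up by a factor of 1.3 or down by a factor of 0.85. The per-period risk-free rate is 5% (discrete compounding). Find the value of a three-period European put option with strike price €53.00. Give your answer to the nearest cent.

Risk-neutral probability p = (1 + 0.05 − 0.85)/(1.3 − 0.85) = 0.2000/0.4500 = 0.4444
Terminal stock prices: S_uuu = 109.9, S_uud = 71.83, S_udd = 46.96, S_ddd = 30.71
Terminal payoffs (K − S): max(-56.85, 0) = 0, max(-18.83, 0) = 0, max(6.038, 0) = 6.038, max(22.29, 0) = 22.29
Node uu (S = 84.5): V_uu = 1/1.05·[0.4444·0.0000 + 0.5556·0.0000] = 0.0000
Node ud (S = 55.25): V_ud = 1/1.05·[0.4444·0.0000 + 0.5556·6.0375] = 3.1944
Node dd (S = 36.12): V_dd = 1/1.05·[0.4444·6.0375 + 0.5556·22.2938] = 14.3512
Node u (S = 65): V_u = 1/1.05·[0.4444·0.0000 + 0.5556·3.1944] = 1.6902
Node d (S = 42.5): V_d = 1/1.05·[0.4444·3.1944 + 0.5556·14.3512] = 8.9454
Node 0 (S = 50): V_0 = 1/1.05·[0.4444·1.6902 + 0.5556·8.9454] = 5.4484

€5.45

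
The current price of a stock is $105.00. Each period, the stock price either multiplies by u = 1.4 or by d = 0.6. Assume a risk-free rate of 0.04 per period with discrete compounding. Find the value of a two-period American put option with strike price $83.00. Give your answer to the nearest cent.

$8.65

Risk-neutral probability p = (1 + 0.04 − 0.6)/(1.4 − 0.6) = 0.4400/0.8000 = 0.5500
Terminal stock prices: S_uu = 205.8, S_ud = 88.2, S_dd = 37.8
Terminal payoffs (K − S): max(-122.8, 0) = 0, max(-5.2, 0) = 0, max(45.2, 0) = 45.2
Node u (S = 147): continuation = 1/1.04·[0.5500·0.0000 + 0.4500·0.0000] = 0.0000; exercise value = 0.0000 ≤ continuation, so V_u = 0.0000
Node d (S = 63): continuation = 1/1.04·[0.5500·0.0000 + 0.4500·45.2000] = 19.5577; exercise value = 20.0000 > continuation, so V_d = 20.0000 (exercise)
Node 0 (S = 105): continuation = 1/1.04·[0.5500·0.0000 + 0.4500·20.0000] = 8.6538; exercise value = 0.0000 ≤ continuation, so V_0 = 8.6538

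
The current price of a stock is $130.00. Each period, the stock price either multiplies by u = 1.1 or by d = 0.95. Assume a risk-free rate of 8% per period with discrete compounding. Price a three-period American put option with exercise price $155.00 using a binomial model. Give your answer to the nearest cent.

Risk-neutral probability p = (1 + 0.08 − 0.95)/(1.1 − 0.95) = 0.1300/0.1500 = 0.8667
Terminal stock prices: S_uuu = 173, S_uud = 149.4, S_udd = 129.1, S_ddd = 111.5
Terminal payoffs (K − S): max(-18.03, 0) = 0, max(5.565, 0) = 5.565, max(25.94, 0) = 25.94, max(43.54, 0) = 43.54
Node uu (S = 157.3): continuation = 1/1.08·[0.8667·0.0000 + 0.1333·5.5650] = 0.6870; exercise value = 0.0000 ≤ continuation, so V_uu = 0.6870
Node ud (S = 135.8): continuation = 1/1.08·[0.8667·5.5650 + 0.1333·25.9425] = 7.6685; exercise value = 19.1500 > continuation, so V_ud = 19.1500 (exercise)
Node dd (S = 117.3): continuation = 1/1.08·[0.8667·25.9425 + 0.1333·43.5413] = 26.1935; exercise value = 37.6750 > continuation, so V_dd = 37.6750 (exercise)
Node u (S = 143): continuation = 1/1.08·[0.8667·0.6870 + 0.1333·19.1500] = 2.9155; exercise value = 12.0000 > continuation, so V_u = 12.0000 (exercise)
Node d (S = 123.5): continuation = 1/1.08·[0.8667·19.1500 + 0.1333·37.6750] = 20.0185; exercise value = 31.5000 > continuation, so V_d = 31.5000 (exercise)
Node 0 (S = 130): continuation = 1/1.08·[0.8667·12.0000 + 0.1333·31.5000] = 13.5185; exercise value = 25.0000 > continuation, so V_0 = 25.0000 (exercise)

$25.00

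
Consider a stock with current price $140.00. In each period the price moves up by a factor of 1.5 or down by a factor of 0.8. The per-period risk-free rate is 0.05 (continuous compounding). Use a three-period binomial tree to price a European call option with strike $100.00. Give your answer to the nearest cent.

$60.35

Risk-neutral probability p = (e^0.05 − 0.8)/(1.5 − 0.8) = 0.2513/0.7000 = 0.3590
Terminal stock prices: S_uuu = 472.5, S_uud = 252, S_udd = 134.4, S_ddd = 71.68
Terminal payoffs (S − K): max(372.5, 0) = 372.5, max(152, 0) = 152, max(34.4, 0) = 34.4, max(-28.32, 0) = 0
Node uu (S = 315): V_uu = e^(−0.05)·[0.3590·372.5000 + 0.6410·152.0000] = 219.8771
Node ud (S = 168): V_ud = e^(−0.05)·[0.3590·152.0000 + 0.6410·34.4000] = 72.8771
Node dd (S = 89.6): V_dd = e^(−0.05)·[0.3590·34.4000 + 0.6410·0.0000] = 11.7460
Node u (S = 210): V_u = e^(−0.05)·[0.3590·219.8771 + 0.6410·72.8771] = 119.5163
Node d (S = 112): V_d = e^(−0.05)·[0.3590·72.8771 + 0.6410·11.7460] = 32.0464
Node 0 (S = 140): V_0 = e^(−0.05)·[0.3590·119.5163 + 0.6410·32.0464] = 60.3503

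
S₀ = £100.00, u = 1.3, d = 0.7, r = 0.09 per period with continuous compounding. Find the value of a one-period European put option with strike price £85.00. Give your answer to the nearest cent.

£4.70

Risk-neutral probability p = (e^0.09 − 0.7)/(1.3 − 0.7) = 0.3942/0.6000 = 0.6570
Terminal stock prices: S_u = 130, S_d = 70
Terminal payoffs (K − S): max(-45, 0) = 0, max(15, 0) = 15
Node 0 (S = 100): V_0 = e^(−0.09)·[0.6570·0.0000 + 0.3430·15.0000] = 4.7028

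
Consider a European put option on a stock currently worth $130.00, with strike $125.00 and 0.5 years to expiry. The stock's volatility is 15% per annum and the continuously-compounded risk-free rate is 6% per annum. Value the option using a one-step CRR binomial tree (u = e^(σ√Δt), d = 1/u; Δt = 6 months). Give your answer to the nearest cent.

CRR parameters: u = e^(σ√Δt) = e^(0.15·√0.5) = 1.1119, d = 1/u = 0.8994
Per-period rate: rΔt = 0.06·0.5 = 0.03, so R = e^0.03 = 1.0305
Risk-neutral probability p = (e^0.03 − 0.8994)/(1.1119 − 0.8994) = 0.1311/0.2125 = 0.6168
Terminal stock prices: S_u = 144.5, S_d = 116.9
Terminal payoffs (K − S): max(-19.55, 0) = 0, max(8.083, 0) = 8.083
Node 0 (S = 130): V_0 = e^(−0.03)·[0.6168·0.0000 + 0.3832·8.0825] = 3.0057

$3.01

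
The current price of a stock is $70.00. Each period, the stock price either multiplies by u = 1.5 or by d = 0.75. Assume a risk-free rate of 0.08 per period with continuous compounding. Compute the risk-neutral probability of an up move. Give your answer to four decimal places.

p = 0.4444

Risk-neutral probability p = (e^0.08 − 0.75)/(1.5 − 0.75) = 0.3333/0.7500 = 0.4444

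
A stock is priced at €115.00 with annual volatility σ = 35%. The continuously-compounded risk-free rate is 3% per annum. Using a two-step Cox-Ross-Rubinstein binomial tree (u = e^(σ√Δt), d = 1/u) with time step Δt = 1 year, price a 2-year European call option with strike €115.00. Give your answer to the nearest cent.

€22.83

CRR parameters: u = e^(σ√Δt) = e^(0.35·√1) = 1.4191, d = 1/u = 0.7047
Per-period rate: rΔt = 0.03·1 = 0.03, so R = e^0.03 = 1.0305
Risk-neutral probability p = (e^0.03 − 0.7047)/(1.4191 − 0.7047) = 0.3258/0.7144 = 0.4560
Terminal stock prices: S_uu = 231.6, S_ud = 115, S_dd = 57.11
Terminal payoffs (S − K): max(116.6, 0) = 116.6, max(0, 0) = 0, max(-57.89, 0) = 0
Node u (S = 163.2): V_u = e^(−0.03)·[0.4560·116.5816 + 0.5440·0.0000] = 51.5915
Node d (S = 81.04): V_d = e^(−0.03)·[0.4560·0.0000 + 0.5440·0.0000] = 0.0000
Node 0 (S = 115): V_0 = e^(−0.03)·[0.4560·51.5915 + 0.5440·0.0000] = 22.8311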